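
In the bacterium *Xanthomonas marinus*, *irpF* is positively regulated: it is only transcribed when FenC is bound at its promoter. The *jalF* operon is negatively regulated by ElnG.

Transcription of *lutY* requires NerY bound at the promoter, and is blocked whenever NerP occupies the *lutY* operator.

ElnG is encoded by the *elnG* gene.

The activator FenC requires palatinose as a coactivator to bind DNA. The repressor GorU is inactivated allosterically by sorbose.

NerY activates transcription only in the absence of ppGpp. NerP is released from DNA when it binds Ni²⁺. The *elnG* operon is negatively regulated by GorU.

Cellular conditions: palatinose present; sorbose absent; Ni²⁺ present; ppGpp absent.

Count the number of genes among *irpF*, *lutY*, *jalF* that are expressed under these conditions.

3

Palatinose is present, so FenC is active.
No repressor is bound and FenC is active, so *irpF* is transcribed.
→ *irpF* is ON.
Ni²⁺ is present, so NerP is inactive.
ppGpp is absent, so NerY is active.
No repressor is bound and NerY is active, so *lutY* is transcribed.
→ *lutY* is ON.
Sorbose is absent, so GorU is active.
With repressor GorU bound, *elnG* is not transcribed.
So ElnG is not produced.
With no repressor bound, *jalF* is transcribed.
→ *jalF* is ON.
3 of the 3 genes are transcribed.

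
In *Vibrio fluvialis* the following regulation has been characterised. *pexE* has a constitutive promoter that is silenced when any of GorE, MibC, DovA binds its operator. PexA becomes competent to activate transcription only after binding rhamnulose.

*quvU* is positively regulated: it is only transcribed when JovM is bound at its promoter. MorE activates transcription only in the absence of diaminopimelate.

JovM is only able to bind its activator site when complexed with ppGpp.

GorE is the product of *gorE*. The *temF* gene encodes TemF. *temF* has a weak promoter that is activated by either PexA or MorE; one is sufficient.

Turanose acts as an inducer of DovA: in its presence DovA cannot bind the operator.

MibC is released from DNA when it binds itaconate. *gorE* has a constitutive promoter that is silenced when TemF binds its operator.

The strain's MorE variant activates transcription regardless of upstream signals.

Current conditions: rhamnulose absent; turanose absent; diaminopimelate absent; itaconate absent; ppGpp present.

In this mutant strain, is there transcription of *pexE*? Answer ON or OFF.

OFF

Rhamnulose is absent, so PexA is inactive.
MorE is constitutively active in this strain.
Activator MorE is present, so *temF* is transcribed.
So TemF is produced and active.
With repressor TemF bound, *gorE* is not transcribed.
So GorE is not produced.
Itaconate is absent, so MibC is active.
Turanose is absent, so DovA is active.
With repressor MibC bound, *pexE* is not transcribed.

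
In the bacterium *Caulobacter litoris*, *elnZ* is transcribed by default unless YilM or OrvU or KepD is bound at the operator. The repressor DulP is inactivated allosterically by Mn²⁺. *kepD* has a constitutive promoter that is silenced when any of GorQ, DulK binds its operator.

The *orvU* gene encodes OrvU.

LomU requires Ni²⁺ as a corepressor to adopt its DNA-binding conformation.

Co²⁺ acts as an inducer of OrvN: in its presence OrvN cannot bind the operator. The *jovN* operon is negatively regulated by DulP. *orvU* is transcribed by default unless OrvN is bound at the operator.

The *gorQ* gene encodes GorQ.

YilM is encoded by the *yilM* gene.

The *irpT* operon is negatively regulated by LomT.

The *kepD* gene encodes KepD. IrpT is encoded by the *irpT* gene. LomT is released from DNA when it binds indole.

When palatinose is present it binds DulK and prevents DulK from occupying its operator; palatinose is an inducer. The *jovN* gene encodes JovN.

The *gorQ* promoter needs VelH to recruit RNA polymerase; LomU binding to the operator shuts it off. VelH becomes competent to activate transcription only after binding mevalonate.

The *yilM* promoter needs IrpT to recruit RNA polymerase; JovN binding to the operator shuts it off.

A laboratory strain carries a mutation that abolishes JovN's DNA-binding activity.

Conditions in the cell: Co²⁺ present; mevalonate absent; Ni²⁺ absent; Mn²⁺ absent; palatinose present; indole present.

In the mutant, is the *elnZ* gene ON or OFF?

JovN is non-functional in this strain, so it has no effect.
Indole is present, so LomT is inactive.
With no repressor bound, *irpT* is transcribed.
So IrpT is produced and active.
No repressor is bound and IrpT is active, so *yilM* is transcribed.
So YilM is produced and active.
Co²⁺ is present, so OrvN is inactive.
With no repressor bound, *orvU* is transcribed.
So OrvU is produced and active.
Ni²⁺ is absent, so LomU is inactive.
Mevalonate is absent, so VelH is inactive.
Required activator VelH is absent, so *gorQ* is not transcribed.
So GorQ is not produced.
Palatinose is present, so DulK is inactive.
With no repressor bound, *kepD* is transcribed.
So KepD is produced and active.
With repressor YilM bound, *elnZ* is not transcribed.

OFF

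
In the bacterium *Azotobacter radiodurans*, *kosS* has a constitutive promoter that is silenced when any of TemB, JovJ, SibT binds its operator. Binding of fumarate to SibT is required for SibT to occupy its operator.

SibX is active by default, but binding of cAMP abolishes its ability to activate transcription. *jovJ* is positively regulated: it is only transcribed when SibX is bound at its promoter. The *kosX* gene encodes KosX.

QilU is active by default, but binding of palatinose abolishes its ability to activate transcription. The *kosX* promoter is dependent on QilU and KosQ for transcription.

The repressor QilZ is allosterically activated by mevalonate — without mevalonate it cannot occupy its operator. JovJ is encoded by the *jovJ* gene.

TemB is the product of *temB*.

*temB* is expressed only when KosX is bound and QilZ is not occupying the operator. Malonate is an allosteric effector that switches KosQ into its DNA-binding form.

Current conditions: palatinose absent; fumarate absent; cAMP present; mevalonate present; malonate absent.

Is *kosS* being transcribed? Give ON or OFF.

ON

Palatinose is absent, so QilU is active.
Malonate is absent, so KosQ is inactive.
Required activator KosQ is absent, so *kosX* is not transcribed.
So KosX is not produced.
Mevalonate is present, so QilZ is active.
With repressor QilZ bound, *temB* is not transcribed.
So TemB is not produced.
cAMP is present, so SibX is inactive.
Required activator SibX is absent, so *jovJ* is not transcribed.
So JovJ is not produced.
Fumarate is absent, so SibT is inactive.
With no repressor bound, *kosS* is transcribed.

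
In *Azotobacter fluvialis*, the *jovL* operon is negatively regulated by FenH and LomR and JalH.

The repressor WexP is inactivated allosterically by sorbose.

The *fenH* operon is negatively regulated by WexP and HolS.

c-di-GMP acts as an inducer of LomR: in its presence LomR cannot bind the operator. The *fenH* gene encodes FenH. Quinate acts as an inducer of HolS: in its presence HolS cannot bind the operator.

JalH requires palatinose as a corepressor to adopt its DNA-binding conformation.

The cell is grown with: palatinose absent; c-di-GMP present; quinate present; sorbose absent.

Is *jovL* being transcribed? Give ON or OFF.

ON

Sorbose is absent, so WexP is active.
Quinate is present, so HolS is inactive.
With repressor WexP bound, *fenH* is not transcribed.
So FenH is not produced.
c-di-GMP is present, so LomR is inactive.
Palatinose is absent, so JalH is inactive.
With no repressor bound, *jovL* is transcribed.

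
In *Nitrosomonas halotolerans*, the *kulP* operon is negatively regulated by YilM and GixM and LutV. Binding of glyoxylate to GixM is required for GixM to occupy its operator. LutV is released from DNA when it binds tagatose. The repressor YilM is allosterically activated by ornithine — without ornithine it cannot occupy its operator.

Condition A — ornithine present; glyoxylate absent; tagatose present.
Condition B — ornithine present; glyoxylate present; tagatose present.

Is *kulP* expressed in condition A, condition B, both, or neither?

Condition A:
Ornithine is present, so YilM is active.
Glyoxylate is absent, so GixM is inactive.
Tagatose is present, so LutV is inactive.
With repressor YilM bound, *kulP* is not transcribed.
→ *kulP* is OFF in A.
Condition B:
Ornithine is present, so YilM is active.
Glyoxylate is present, so GixM is active.
Tagatose is present, so LutV is inactive.
With repressor YilM bound, *kulP* is not transcribed.
→ *kulP* is OFF in B.

neither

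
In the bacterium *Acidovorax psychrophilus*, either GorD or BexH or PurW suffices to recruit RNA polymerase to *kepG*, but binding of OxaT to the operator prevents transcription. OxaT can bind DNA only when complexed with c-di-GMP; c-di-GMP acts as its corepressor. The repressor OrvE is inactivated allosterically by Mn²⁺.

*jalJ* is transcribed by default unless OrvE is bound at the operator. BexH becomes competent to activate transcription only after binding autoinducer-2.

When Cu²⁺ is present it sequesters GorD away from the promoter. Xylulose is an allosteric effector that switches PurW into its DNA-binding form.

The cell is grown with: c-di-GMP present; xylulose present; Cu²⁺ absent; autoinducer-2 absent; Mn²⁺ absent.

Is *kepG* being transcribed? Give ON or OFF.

Cu²⁺ is absent, so GorD is active.
Autoinducer-2 is absent, so BexH is inactive.
Xylulose is present, so PurW is active.
c-di-GMP is present, so OxaT is active.
With repressor OxaT bound, *kepG* is not transcribed.

OFF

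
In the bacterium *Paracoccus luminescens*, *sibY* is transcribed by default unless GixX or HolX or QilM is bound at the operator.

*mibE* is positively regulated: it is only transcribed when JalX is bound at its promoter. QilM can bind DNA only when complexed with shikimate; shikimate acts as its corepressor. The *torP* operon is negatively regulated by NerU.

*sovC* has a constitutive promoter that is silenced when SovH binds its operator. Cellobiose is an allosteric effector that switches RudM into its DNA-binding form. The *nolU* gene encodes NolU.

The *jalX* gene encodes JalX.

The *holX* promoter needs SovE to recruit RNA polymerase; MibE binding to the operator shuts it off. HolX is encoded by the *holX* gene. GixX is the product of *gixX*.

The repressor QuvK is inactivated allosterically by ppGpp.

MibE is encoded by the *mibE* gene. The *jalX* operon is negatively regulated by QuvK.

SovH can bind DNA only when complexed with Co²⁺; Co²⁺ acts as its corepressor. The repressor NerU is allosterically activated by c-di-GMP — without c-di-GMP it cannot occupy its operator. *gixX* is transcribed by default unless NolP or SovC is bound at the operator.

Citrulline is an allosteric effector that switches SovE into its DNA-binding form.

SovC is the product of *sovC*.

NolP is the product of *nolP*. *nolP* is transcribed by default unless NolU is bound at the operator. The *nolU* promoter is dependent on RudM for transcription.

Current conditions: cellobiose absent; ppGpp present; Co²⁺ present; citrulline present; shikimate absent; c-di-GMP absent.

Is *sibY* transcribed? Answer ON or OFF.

ON

Cellobiose is absent, so RudM is inactive.
Required activator RudM is absent, so *nolU* is not transcribed.
So NolU is not produced.
With no repressor bound, *nolP* is transcribed.
So NolP is produced and active.
Co²⁺ is present, so SovH is active.
With repressor SovH bound, *sovC* is not transcribed.
So SovC is not produced.
With repressor NolP bound, *gixX* is not transcribed.
So GixX is not produced.
ppGpp is present, so QuvK is inactive.
With no repressor bound, *jalX* is transcribed.
So JalX is produced and active.
No repressor is bound and JalX is active, so *mibE* is transcribed.
So MibE is produced and active.
Citrulline is present, so SovE is active.
With repressor MibE bound, *holX* is not transcribed.
So HolX is not produced.
Shikimate is absent, so QilM is inactive.
With no repressor bound, *sibY* is transcribed.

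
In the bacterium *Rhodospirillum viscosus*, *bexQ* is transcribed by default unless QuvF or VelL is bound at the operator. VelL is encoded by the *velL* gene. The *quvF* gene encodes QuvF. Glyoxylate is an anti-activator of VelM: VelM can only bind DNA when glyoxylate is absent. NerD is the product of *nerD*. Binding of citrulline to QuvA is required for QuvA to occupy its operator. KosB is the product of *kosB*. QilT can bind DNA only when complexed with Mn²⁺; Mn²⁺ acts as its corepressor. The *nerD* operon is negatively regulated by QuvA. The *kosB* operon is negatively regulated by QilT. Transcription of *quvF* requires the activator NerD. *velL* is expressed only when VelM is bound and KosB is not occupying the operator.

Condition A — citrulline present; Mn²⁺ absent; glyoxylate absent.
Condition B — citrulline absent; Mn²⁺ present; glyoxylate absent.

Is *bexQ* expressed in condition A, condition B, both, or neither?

Condition A:
Citrulline is present, so QuvA is active.
With repressor QuvA bound, *nerD* is not transcribed.
So NerD is not produced.
Required activator NerD is absent, so *quvF* is not transcribed.
So QuvF is not produced.
Mn²⁺ is absent, so QilT is inactive.
With no repressor bound, *kosB* is transcribed.
So KosB is produced and active.
Glyoxylate is absent, so VelM is active.
With repressor KosB bound, *velL* is not transcribed.
So VelL is not produced.
With no repressor bound, *bexQ* is transcribed.
→ *bexQ* is ON in A.
Condition B:
Citrulline is absent, so QuvA is inactive.
With no repressor bound, *nerD* is transcribed.
So NerD is produced and active.
No repressor is bound and NerD is active, so *quvF* is transcribed.
So QuvF is produced and active.
Mn²⁺ is present, so QilT is active.
With repressor QilT bound, *kosB* is not transcribed.
So KosB is not produced.
Glyoxylate is absent, so VelM is active.
No repressor is bound and VelM is active, so *velL* is transcribed.
So VelL is produced and active.
With repressor QuvF bound, *bexQ* is not transcribed.
→ *bexQ* is OFF in B.

A only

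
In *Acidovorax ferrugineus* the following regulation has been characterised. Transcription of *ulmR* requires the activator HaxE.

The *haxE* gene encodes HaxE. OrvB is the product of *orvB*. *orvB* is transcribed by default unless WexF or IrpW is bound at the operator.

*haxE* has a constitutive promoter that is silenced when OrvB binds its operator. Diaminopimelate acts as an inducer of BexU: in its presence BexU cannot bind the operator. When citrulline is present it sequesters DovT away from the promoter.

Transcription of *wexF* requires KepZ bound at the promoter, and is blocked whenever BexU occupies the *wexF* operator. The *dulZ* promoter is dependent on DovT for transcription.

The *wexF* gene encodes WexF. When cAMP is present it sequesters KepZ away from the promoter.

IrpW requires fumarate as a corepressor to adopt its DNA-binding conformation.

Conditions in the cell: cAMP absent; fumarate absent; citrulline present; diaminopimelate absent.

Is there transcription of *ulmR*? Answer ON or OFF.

Diaminopimelate is absent, so BexU is active.
cAMP is absent, so KepZ is active.
With repressor BexU bound, *wexF* is not transcribed.
So WexF is not produced.
Fumarate is absent, so IrpW is inactive.
With no repressor bound, *orvB* is transcribed.
So OrvB is produced and active.
With repressor OrvB bound, *haxE* is not transcribed.
So HaxE is not produced.
Required activator HaxE is absent, so *ulmR* is not transcribed.

OFF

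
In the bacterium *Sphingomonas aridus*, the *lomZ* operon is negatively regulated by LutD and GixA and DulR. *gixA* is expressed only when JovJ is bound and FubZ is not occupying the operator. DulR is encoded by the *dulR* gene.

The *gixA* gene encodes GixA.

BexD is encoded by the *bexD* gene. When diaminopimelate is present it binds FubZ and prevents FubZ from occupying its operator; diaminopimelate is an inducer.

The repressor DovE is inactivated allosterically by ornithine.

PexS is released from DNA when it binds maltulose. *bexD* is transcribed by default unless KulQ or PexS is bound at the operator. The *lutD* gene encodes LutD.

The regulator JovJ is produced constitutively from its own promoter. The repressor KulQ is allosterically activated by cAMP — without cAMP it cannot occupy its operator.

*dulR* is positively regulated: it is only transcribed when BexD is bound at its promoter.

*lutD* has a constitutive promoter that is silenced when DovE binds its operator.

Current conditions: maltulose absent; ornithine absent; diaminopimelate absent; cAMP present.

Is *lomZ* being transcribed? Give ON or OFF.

ON

Ornithine is absent, so DovE is active.
With repressor DovE bound, *lutD* is not transcribed.
So LutD is not produced.
Diaminopimelate is absent, so FubZ is active.
JovJ is produced constitutively and is active.
With repressor FubZ bound, *gixA* is not transcribed.
So GixA is not produced.
cAMP is present, so KulQ is active.
Maltulose is absent, so PexS is active.
With repressor KulQ bound, *bexD* is not transcribed.
So BexD is not produced.
Required activator BexD is absent, so *dulR* is not transcribed.
So DulR is not produced.
With no repressor bound, *lomZ* is transcribed.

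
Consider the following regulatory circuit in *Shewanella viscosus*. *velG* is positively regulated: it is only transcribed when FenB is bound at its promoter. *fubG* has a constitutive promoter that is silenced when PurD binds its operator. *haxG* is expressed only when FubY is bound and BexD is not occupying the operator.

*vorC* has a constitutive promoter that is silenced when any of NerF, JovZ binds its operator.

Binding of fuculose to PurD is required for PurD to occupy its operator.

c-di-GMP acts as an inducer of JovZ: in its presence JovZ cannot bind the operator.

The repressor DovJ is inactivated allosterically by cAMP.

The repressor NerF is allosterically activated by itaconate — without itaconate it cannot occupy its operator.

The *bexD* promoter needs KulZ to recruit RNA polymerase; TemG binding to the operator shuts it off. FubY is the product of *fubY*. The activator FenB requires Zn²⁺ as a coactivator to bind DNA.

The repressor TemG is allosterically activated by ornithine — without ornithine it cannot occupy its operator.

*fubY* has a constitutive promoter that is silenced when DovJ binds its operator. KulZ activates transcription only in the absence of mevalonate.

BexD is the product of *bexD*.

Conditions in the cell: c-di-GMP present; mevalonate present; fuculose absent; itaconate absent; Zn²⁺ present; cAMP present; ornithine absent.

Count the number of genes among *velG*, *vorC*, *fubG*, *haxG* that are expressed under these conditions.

4

Zn²⁺ is present, so FenB is active.
No repressor is bound and FenB is active, so *velG* is transcribed.
→ *velG* is ON.
Itaconate is absent, so NerF is inactive.
c-di-GMP is present, so JovZ is inactive.
With no repressor bound, *vorC* is transcribed.
→ *vorC* is ON.
Fuculose is absent, so PurD is inactive.
With no repressor bound, *fubG* is transcribed.
→ *fubG* is ON.
cAMP is present, so DovJ is inactive.
With no repressor bound, *fubY* is transcribed.
So FubY is produced and active.
Mevalonate is present, so KulZ is inactive.
Ornithine is absent, so TemG is inactive.
Required activator KulZ is absent, so *bexD* is not transcribed.
So BexD is not produced.
No repressor is bound and FubY is active, so *haxG* is transcribed.
→ *haxG* is ON.
4 of the 4 genes are transcribed.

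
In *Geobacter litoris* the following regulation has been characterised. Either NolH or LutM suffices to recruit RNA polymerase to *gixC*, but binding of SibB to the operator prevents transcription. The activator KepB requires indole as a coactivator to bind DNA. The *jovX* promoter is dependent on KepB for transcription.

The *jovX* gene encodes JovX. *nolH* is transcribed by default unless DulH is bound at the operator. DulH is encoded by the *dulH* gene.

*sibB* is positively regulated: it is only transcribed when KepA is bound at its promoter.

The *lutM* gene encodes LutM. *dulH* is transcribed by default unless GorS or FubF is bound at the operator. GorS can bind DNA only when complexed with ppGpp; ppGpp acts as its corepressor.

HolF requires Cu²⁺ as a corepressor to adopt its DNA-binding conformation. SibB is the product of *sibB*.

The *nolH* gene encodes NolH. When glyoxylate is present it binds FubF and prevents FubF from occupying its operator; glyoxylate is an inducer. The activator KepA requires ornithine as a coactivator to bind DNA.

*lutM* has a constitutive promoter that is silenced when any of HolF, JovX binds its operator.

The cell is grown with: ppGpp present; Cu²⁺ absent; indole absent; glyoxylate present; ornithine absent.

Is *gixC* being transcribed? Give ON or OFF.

ON

Ornithine is absent, so KepA is inactive.
Required activator KepA is absent, so *sibB* is not transcribed.
So SibB is not produced.
ppGpp is present, so GorS is active.
Glyoxylate is present, so FubF is inactive.
With repressor GorS bound, *dulH* is not transcribed.
So DulH is not produced.
With no repressor bound, *nolH* is transcribed.
So NolH is produced and active.
Cu²⁺ is absent, so HolF is inactive.
Indole is absent, so KepB is inactive.
Required activator KepB is absent, so *jovX* is not transcribed.
So JovX is not produced.
With no repressor bound, *lutM* is transcribed.
So LutM is produced and active.
Activator NolH is present, so *gixC* is transcribed.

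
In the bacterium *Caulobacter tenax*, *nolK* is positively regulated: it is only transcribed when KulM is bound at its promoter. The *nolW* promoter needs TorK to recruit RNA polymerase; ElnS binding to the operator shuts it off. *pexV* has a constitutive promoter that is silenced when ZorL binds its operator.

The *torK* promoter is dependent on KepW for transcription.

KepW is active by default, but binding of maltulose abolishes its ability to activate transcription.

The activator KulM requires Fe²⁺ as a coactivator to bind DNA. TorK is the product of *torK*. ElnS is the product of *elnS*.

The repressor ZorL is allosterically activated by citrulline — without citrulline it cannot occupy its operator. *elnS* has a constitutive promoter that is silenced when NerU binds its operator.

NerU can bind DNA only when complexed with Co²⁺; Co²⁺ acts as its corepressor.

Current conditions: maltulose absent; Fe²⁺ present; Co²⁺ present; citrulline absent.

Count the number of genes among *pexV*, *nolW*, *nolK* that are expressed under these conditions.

Citrulline is absent, so ZorL is inactive.
With no repressor bound, *pexV* is transcribed.
→ *pexV* is ON.
Co²⁺ is present, so NerU is active.
With repressor NerU bound, *elnS* is not transcribed.
So ElnS is not produced.
Maltulose is absent, so KepW is active.
No repressor is bound and KepW is active, so *torK* is transcribed.
So TorK is produced and active.
No repressor is bound and TorK is active, so *nolW* is transcribed.
→ *nolW* is ON.
Fe²⁺ is present, so KulM is active.
No repressor is bound and KulM is active, so *nolK* is transcribed.
→ *nolK* is ON.
3 of the 3 genes are transcribed.

3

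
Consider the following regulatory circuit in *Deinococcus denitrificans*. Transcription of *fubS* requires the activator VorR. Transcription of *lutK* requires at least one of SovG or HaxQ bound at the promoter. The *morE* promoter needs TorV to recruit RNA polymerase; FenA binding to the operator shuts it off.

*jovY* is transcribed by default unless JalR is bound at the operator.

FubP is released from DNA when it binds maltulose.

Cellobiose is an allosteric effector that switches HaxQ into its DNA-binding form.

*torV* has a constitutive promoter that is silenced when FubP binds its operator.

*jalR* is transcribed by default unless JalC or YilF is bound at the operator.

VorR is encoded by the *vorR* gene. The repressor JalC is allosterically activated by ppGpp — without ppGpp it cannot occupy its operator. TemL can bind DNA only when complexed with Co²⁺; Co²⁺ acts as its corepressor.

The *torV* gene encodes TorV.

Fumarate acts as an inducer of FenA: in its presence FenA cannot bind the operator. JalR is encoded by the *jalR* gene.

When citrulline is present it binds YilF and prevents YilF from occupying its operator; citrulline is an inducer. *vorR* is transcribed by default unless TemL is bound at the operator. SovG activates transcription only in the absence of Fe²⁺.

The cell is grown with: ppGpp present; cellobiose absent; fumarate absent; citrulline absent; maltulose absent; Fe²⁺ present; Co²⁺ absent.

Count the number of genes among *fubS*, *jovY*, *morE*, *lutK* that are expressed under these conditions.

Co²⁺ is absent, so TemL is inactive.
With no repressor bound, *vorR* is transcribed.
So VorR is produced and active.
No repressor is bound and VorR is active, so *fubS* is transcribed.
→ *fubS* is ON.
ppGpp is present, so JalC is active.
Citrulline is absent, so YilF is active.
With repressor JalC bound, *jalR* is not transcribed.
So JalR is not produced.
With no repressor bound, *jovY* is transcribed.
→ *jovY* is ON.
Maltulose is absent, so FubP is active.
With repressor FubP bound, *torV* is not transcribed.
So TorV is not produced.
Fumarate is absent, so FenA is active.
With repressor FenA bound, *morE* is not transcribed.
→ *morE* is OFF.
Fe²⁺ is present, so SovG is inactive.
Cellobiose is absent, so HaxQ is inactive.
No activator is available at the *lutK* promoter, so *lutK* is not transcribed.
→ *lutK* is OFF.
2 of the 4 genes are transcribed.

2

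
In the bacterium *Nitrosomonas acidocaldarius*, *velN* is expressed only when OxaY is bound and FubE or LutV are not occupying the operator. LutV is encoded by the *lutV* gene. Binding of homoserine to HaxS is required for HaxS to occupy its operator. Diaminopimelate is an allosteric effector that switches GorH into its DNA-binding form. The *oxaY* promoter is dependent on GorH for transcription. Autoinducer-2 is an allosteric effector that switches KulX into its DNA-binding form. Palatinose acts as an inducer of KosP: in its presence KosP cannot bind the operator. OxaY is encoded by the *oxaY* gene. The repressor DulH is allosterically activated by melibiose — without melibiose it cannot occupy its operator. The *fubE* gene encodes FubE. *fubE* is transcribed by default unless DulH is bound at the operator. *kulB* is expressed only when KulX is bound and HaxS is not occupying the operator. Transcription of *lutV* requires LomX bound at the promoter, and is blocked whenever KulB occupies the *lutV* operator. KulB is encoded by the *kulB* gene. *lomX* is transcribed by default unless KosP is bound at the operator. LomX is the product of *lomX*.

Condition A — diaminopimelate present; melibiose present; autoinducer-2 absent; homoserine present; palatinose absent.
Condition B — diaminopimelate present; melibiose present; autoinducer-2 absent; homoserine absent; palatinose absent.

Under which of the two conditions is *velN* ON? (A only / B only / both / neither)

Condition A:
Diaminopimelate is present, so GorH is active.
No repressor is bound and GorH is active, so *oxaY* is transcribed.
So OxaY is produced and active.
Melibiose is present, so DulH is active.
With repressor DulH bound, *fubE* is not transcribed.
So FubE is not produced.
Autoinducer-2 is absent, so KulX is inactive.
Homoserine is present, so HaxS is active.
With repressor HaxS bound, *kulB* is not transcribed.
So KulB is not produced.
Palatinose is absent, so KosP is active.
With repressor KosP bound, *lomX* is not transcribed.
So LomX is not produced.
Required activator LomX is absent, so *lutV* is not transcribed.
So LutV is not produced.
No repressor is bound and OxaY is active, so *velN* is transcribed.
→ *velN* is ON in A.
Condition B:
Diaminopimelate is present, so GorH is active.
No repressor is bound and GorH is active, so *oxaY* is transcribed.
So OxaY is produced and active.
Melibiose is present, so DulH is active.
With repressor DulH bound, *fubE* is not transcribed.
So FubE is not produced.
Autoinducer-2 is absent, so KulX is inactive.
Homoserine is absent, so HaxS is inactive.
Required activator KulX is absent, so *kulB* is not transcribed.
So KulB is not produced.
Palatinose is absent, so KosP is active.
With repressor KosP bound, *lomX* is not transcribed.
So LomX is not produced.
Required activator LomX is absent, so *lutV* is not transcribed.
So LutV is not produced.
No repressor is bound and OxaY is active, so *velN* is transcribed.
→ *velN* is ON in B.

both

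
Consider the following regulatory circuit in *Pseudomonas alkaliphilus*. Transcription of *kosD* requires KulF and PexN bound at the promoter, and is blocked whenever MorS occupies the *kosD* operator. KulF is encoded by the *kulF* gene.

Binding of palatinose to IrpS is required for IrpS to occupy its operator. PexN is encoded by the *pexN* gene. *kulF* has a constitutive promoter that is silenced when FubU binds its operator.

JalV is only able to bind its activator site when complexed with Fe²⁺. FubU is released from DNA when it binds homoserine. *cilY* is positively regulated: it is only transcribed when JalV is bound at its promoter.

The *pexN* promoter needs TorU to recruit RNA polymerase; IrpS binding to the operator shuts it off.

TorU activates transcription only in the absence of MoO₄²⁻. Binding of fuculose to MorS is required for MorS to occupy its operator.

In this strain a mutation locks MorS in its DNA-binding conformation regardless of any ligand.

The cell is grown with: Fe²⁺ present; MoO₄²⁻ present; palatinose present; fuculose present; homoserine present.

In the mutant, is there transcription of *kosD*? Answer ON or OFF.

MorS is constitutively active in this strain.
Homoserine is present, so FubU is inactive.
With no repressor bound, *kulF* is transcribed.
So KulF is produced and active.
MoO₄²⁻ is present, so TorU is inactive.
Palatinose is present, so IrpS is active.
With repressor IrpS bound, *pexN* is not transcribed.
So PexN is not produced.
With repressor MorS bound, *kosD* is not transcribed.

OFF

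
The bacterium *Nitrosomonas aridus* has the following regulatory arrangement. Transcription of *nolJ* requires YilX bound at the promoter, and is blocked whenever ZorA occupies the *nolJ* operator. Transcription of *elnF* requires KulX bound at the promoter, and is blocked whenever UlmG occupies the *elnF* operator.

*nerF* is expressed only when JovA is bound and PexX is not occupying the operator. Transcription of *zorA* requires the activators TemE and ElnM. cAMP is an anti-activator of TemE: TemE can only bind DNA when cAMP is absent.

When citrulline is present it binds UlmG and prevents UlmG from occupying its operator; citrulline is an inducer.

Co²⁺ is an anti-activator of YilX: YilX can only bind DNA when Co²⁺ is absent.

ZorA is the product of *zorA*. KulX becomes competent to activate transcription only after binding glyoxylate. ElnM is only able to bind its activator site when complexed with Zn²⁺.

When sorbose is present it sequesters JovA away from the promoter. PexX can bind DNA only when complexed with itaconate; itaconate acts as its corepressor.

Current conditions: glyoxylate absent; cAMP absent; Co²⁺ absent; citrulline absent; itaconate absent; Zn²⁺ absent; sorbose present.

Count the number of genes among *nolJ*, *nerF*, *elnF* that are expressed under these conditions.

cAMP is absent, so TemE is active.
Zn²⁺ is absent, so ElnM is inactive.
Required activator ElnM is absent, so *zorA* is not transcribed.
So ZorA is not produced.
Co²⁺ is absent, so YilX is active.
No repressor is bound and YilX is active, so *nolJ* is transcribed.
→ *nolJ* is ON.
Sorbose is present, so JovA is inactive.
Itaconate is absent, so PexX is inactive.
Required activator JovA is absent, so *nerF* is not transcribed.
→ *nerF* is OFF.
Glyoxylate is absent, so KulX is inactive.
Citrulline is absent, so UlmG is active.
With repressor UlmG bound, *elnF* is not transcribed.
→ *elnF* is OFF.
1 of the 3 genes is transcribed.

1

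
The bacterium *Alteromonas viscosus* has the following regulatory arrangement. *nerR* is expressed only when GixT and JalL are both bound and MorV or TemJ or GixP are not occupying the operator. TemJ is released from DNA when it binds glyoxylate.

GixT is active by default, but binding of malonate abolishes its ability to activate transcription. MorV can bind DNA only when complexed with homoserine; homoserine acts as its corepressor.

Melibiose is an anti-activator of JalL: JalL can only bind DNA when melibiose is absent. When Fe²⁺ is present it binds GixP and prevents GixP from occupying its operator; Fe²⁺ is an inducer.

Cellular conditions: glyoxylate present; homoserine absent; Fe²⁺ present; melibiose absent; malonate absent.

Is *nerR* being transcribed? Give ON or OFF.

ON

Homoserine is absent, so MorV is inactive.
Malonate is absent, so GixT is active.
Melibiose is absent, so JalL is active.
Glyoxylate is present, so TemJ is inactive.
Fe²⁺ is present, so GixP is inactive.
No repressor is bound and GixT and JalL are active, so *nerR* is transcribed.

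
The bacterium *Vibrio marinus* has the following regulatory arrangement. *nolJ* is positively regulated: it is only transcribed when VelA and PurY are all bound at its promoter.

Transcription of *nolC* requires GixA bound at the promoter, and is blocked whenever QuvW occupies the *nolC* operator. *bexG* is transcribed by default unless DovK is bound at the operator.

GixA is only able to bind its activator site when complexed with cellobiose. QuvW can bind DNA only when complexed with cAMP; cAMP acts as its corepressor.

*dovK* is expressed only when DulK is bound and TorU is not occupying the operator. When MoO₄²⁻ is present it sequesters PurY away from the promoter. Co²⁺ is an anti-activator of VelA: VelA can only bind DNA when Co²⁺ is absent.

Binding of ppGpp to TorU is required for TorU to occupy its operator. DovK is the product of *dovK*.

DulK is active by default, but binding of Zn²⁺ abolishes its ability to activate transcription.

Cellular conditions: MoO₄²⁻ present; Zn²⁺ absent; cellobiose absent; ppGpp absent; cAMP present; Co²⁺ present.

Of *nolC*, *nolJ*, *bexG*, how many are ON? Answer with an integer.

0

cAMP is present, so QuvW is active.
Cellobiose is absent, so GixA is inactive.
With repressor QuvW bound, *nolC* is not transcribed.
→ *nolC* is OFF.
Co²⁺ is present, so VelA is inactive.
MoO₄²⁻ is present, so PurY is inactive.
Required activator VelA is absent, so *nolJ* is not transcribed.
→ *nolJ* is OFF.
ppGpp is absent, so TorU is inactive.
Zn²⁺ is absent, so DulK is active.
No repressor is bound and DulK is active, so *dovK* is transcribed.
So DovK is produced and active.
With repressor DovK bound, *bexG* is not transcribed.
→ *bexG* is OFF.
0 of the 3 genes are transcribed.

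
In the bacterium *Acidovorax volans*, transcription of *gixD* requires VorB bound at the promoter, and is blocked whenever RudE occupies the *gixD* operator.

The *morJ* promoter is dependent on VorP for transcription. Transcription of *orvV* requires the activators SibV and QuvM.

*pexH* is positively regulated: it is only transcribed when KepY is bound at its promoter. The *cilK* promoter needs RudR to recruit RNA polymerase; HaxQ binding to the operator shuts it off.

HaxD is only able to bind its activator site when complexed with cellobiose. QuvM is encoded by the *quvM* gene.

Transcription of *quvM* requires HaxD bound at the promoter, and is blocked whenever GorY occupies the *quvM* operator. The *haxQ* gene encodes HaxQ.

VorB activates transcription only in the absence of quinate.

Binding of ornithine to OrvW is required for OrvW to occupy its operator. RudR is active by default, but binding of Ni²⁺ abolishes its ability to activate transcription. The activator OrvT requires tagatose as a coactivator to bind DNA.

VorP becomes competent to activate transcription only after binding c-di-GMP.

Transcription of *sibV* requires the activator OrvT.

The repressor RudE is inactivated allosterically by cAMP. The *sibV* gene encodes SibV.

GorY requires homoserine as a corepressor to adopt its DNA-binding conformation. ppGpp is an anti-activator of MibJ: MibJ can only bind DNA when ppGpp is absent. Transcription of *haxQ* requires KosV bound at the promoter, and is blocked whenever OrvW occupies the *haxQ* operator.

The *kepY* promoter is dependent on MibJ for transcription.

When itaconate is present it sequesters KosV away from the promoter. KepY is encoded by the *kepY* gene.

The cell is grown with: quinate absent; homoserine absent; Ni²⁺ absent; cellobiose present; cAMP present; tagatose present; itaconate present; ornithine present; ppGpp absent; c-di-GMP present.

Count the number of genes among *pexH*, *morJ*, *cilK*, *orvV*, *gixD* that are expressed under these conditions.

ppGpp is absent, so MibJ is active.
No repressor is bound and MibJ is active, so *kepY* is transcribed.
So KepY is produced and active.
No repressor is bound and KepY is active, so *pexH* is transcribed.
→ *pexH* is ON.
c-di-GMP is present, so VorP is active.
No repressor is bound and VorP is active, so *morJ* is transcribed.
→ *morJ* is ON.
Ornithine is present, so OrvW is active.
Itaconate is present, so KosV is inactive.
With repressor OrvW bound, *haxQ* is not transcribed.
So HaxQ is not produced.
Ni²⁺ is absent, so RudR is active.
No repressor is bound and RudR is active, so *cilK* is transcribed.
→ *cilK* is ON.
Tagatose is present, so OrvT is active.
No repressor is bound and OrvT is active, so *sibV* is transcribed.
So SibV is produced and active.
Cellobiose is present, so HaxD is active.
Homoserine is absent, so GorY is inactive.
No repressor is bound and HaxD is active, so *quvM* is transcribed.
So QuvM is produced and active.
No repressor is bound and SibV and QuvM are active, so *orvV* is transcribed.
→ *orvV* is ON.
cAMP is present, so RudE is inactive.
Quinate is absent, so VorB is active.
No repressor is bound and VorB is active, so *gixD* is transcribed.
→ *gixD* is ON.
5 of the 5 genes are transcribed.

5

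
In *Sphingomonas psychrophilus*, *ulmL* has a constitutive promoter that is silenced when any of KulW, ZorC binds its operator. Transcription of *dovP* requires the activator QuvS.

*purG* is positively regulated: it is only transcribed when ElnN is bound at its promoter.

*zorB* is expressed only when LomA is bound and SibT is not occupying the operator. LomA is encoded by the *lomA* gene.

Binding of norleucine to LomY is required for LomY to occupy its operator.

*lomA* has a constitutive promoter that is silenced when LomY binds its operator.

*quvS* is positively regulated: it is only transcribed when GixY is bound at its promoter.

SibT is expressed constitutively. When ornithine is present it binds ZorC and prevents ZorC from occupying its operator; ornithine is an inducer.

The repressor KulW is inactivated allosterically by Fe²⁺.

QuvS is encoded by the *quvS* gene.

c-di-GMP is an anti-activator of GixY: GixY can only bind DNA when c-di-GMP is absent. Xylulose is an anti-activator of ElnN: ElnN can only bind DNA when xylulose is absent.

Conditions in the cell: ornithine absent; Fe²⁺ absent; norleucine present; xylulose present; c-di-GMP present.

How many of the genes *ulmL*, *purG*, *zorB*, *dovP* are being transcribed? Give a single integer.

Fe²⁺ is absent, so KulW is active.
Ornithine is absent, so ZorC is active.
With repressor KulW bound, *ulmL* is not transcribed.
→ *ulmL* is OFF.
Xylulose is present, so ElnN is inactive.
Required activator ElnN is absent, so *purG* is not transcribed.
→ *purG* is OFF.
Norleucine is present, so LomY is active.
With repressor LomY bound, *lomA* is not transcribed.
So LomA is not produced.
SibT is produced constitutively and is active.
With repressor SibT bound, *zorB* is not transcribed.
→ *zorB* is OFF.
c-di-GMP is present, so GixY is inactive.
Required activator GixY is absent, so *quvS* is not transcribed.
So QuvS is not produced.
Required activator QuvS is absent, so *dovP* is not transcribed.
→ *dovP* is OFF.
0 of the 4 genes are transcribed.

0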